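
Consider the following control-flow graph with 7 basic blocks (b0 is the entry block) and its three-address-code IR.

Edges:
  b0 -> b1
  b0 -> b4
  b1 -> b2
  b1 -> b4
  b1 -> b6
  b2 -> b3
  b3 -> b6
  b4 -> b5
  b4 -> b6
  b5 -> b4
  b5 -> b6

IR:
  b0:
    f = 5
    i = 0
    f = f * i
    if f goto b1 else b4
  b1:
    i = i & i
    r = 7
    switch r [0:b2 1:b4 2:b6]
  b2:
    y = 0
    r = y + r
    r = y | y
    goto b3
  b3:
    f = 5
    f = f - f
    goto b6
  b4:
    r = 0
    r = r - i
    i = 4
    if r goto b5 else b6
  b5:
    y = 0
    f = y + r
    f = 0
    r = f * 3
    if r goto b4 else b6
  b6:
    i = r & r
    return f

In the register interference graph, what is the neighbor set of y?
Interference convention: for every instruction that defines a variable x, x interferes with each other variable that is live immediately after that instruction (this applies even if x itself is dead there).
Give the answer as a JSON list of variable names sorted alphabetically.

def/use:
  b0: {f,i} / ∅
  b1: {i,r} / {i}
  b2: {r,y} / {r}
  b3: {f} / ∅
  b4: {i,r} / {i}
  b5: {f,r,y} / {r}
  b6: {i} / {f,r}

Liveness:
  b0 li=∅ lo={f,i}
  b1 li={f,i} lo={f,i,r}
  b2 li={r} lo={r}
  b3 li={r} lo={f,r}
  b4 li={f,i} lo={f,i,r}
  b5 li={i,r} lo={f,i,r}
  b6 li={f,r} lo=∅

Interfere edges:
  f↔{i,r}
  i↔{f,r,y}
  r↔{f,i,y}
  y↔{i,r}

N(y) = ["i", "r"]

Answer: ["i", "r"]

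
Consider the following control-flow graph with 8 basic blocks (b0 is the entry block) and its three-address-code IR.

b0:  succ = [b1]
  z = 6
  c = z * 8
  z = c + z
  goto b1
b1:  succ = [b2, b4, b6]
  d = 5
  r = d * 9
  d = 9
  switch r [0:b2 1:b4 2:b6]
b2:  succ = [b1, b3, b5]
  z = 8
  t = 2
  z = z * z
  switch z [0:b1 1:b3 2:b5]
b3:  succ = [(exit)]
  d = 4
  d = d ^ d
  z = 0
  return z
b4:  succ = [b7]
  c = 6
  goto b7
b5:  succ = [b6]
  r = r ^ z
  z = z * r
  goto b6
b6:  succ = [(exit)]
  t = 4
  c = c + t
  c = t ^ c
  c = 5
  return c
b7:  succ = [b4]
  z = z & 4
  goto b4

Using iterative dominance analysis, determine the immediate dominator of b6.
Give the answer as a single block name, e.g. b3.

Answer: b1

Derivation:
idom tree: b1←b0 b2←b1 b3←b2 b4←b1 b5←b2 b6←b1 b7←b4
Join-block Dom:
  b1: preds {b0,b2}: {b0} ∩ {b0,b1,b2} = {b0}; idom=b0
  b4: preds {b1,b7}: {b0,b1} ∩ {b0,b1,b4,b7} = {b0,b1}; idom=b1
  b6: preds {b1,b5}: {b0,b1} ∩ {b0,b1,b2,b5} = {b0,b1}; idom=b1

idom(b6) = b1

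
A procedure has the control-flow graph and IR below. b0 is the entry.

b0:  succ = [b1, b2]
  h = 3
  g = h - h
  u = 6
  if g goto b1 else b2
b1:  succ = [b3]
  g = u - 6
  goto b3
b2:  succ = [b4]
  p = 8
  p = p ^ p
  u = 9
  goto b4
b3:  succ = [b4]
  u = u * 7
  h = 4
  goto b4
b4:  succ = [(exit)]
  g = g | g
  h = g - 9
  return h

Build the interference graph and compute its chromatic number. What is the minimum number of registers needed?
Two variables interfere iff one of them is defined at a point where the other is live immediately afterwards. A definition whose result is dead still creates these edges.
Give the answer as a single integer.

Answer: 2

Derivation:
Block summaries:
  b0: {g,h,u} / ∅
  b1: {g} / {u}
  b2: {p,u} / ∅
  b3: {h,u} / {u}
  b4: {g,h} / {g}

Live sets:
  b0: in=∅ out={g,u}
  b1: in={u} out={g,u}
  b2: in={g} out={g}
  b3: in={g,u} out={g}
  b4: in={g} out=∅

Interfere edges:
  g: {h,p,u}
  h: {g}
  p: {g}
  u: {g}

Registers:
  clique {g,h} ⇒ need ≥ 2
  2-colouring: r0={g}  r1={h,p,u}
  χ = 2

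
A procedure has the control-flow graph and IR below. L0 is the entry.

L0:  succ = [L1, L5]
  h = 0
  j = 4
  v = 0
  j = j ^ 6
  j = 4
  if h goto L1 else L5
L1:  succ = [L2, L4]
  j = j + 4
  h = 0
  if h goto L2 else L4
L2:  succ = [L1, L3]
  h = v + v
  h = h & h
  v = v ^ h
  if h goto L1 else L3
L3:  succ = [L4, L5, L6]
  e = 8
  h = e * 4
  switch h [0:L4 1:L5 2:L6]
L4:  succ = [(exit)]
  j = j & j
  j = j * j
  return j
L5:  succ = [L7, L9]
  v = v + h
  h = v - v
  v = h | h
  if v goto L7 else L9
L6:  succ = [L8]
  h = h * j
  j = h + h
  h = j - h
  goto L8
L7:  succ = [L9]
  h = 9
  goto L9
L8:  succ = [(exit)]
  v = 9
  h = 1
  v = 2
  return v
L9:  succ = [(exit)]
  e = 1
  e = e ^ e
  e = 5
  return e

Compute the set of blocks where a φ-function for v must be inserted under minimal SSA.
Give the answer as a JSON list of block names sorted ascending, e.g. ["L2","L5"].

idom tree: L1←L0 L2←L1 L3←L2 L4←L1 L5←L0 L6←L3 L7←L5 L8←L6 L9←L5
Join-block Dom:
  L1: preds {L0,L2}: {L0} ∩ {L0,L1,L2} = {L0}; idom=L0
  L4: preds {L1,L3}: {L0,L1} ∩ {L0,L1,L2,L3} = {L0,L1}; idom=L1
  L5: preds {L0,L3}: {L0} ∩ {L0,L1,L2,L3} = {L0}; idom=L0
  L9: preds {L5,L7}: {L0,L5} ∩ {L0,L5,L7} = {L0,L5}; idom=L5

DF derivation:
  L1←L0: walk · to L0
  L1←L2: walk L2→L1 to L0
  L4←L1: walk · to L1
  L4←L3: walk L3→L2 to L1
  L5←L0: walk · to L0
  L5←L3: walk L3→L2→L1 to L0
  L9←L5: walk · to L5
  L9←L7: walk L7 to L5
  DF(L0)=∅
  DF(L1)={L1,L5}
  DF(L2)={L1,L4,L5}
  DF(L3)={L4,L5}
  DF(L4)=∅
  DF(L5)=∅
  DF(L6)=∅
  DF(L7)={L9}
  DF(L8)=∅
  DF(L9)=∅

φ for v: defs {L0,L2,L5,L8}
  DF⁺ = {L1,L4,L5}

Answer: ["L1", "L4", "L5"]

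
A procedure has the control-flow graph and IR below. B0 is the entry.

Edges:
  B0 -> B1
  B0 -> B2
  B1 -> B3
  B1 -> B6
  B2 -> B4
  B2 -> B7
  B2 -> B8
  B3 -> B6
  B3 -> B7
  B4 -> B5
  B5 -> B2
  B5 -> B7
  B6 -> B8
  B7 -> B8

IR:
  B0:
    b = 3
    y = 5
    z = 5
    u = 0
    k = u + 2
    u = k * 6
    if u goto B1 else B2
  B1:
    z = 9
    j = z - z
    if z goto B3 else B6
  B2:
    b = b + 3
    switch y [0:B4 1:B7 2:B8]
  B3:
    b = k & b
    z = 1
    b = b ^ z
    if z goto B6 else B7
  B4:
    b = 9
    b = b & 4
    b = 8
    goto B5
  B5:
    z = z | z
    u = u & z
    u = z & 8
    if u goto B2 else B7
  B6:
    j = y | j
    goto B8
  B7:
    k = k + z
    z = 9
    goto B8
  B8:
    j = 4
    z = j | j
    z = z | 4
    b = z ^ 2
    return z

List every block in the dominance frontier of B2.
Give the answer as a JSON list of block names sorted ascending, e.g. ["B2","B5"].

Answer: ["B2", "B7", "B8"]

Analysis:
idom tree: B1←B0 B2←B0 B3←B1 B4←B2 B5←B4 B6←B1 B7←B0 B8←B0
Dom at joins:
  B2: preds {B0,B5}: {B0} ∩ {B0,B2,B4,B5} = {B0}; idom=B0
  B6: preds {B1,B3}: {B0,B1} ∩ {B0,B1,B3} = {B0,B1}; idom=B1
  B7: preds {B2,B3,B5}: {B0,B2} ∩ {B0,B1,B3} ∩ {B0,B2,B4,B5} = {B0}; idom=B0
  B8: preds {B2,B6,B7}: {B0,B2} ∩ {B0,B1,B6} ∩ {B0,B7} = {B0}; idom=B0

Frontier:
  B2←B0: walk · to B0
  B2←B5: walk B5→B4→B2 to B0
  B6←B1: walk · to B1
  B6←B3: walk B3 to B1
  B7←B2: walk B2 to B0
  B7←B3: walk B3→B1 to B0
  B7←B5: walk B5→B4→B2 to B0
  B8←B2: walk B2 to B0
  B8←B6: walk B6→B1 to B0
  B8←B7: walk B7 to B0
  B0: DF=∅
  B1: DF={B7,B8}
  B2: DF={B2,B7,B8}
  B3: DF={B6,B7}
  B4: DF={B2,B7}
  B5: DF={B2,B7}
  B6: DF={B8}
  B7: DF={B8}
  B8: DF=∅

DF(B2) = ["B2", "B7", "B8"]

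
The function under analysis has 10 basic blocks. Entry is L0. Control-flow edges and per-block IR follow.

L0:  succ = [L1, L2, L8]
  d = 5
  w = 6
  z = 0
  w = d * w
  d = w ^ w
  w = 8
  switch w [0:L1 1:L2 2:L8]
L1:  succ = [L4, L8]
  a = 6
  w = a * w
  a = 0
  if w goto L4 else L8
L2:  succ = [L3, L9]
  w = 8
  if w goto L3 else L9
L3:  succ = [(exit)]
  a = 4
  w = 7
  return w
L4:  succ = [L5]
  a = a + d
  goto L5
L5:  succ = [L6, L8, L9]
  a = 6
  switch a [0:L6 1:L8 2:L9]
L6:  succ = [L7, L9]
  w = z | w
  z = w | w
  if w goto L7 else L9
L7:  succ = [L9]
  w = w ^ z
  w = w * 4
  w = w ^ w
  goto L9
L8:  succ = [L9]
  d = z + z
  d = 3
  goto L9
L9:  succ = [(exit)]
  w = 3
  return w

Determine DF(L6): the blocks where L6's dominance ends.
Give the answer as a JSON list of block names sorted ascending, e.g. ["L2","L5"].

Answer: ["L9"]

Working:
idom tree: L1←L0 L2←L0 L3←L2 L4←L1 L5←L4 L6←L5 L7←L6 L8←L0 L9←L0
Join-block Dom:
  L8: preds {L0,L1,L5}: {L0} ∩ {L0,L1} ∩ {L0,L1,L4,L5} = {L0}; idom=L0
  L9: preds {L2,L5,L6,L7,L8}: {L0,L2} ∩ {L0,L1,L4,L5} ∩ {L0,L1,L4,L5,L6} ∩ {L0,L1,L4,L5,L6,L7} ∩ {L0,L8} = {L0}; idom=L0

DF walk-up:
  join L8 pred L0: · stop@L0
  join L8 pred L1: L1 stop@L0
  join L8 pred L5: L5→L4→L1 stop@L0
  join L9 pred L2: L2 stop@L0
  join L9 pred L5: L5→L4→L1 stop@L0
  join L9 pred L6: L6→L5→L4→L1 stop@L0
  join L9 pred L7: L7→L6→L5→L4→L1 stop@L0
  join L9 pred L8: L8 stop@L0
  L0 → ∅
  L1 → {L8,L9}
  L2 → {L9}
  L3 → ∅
  L4 → {L8,L9}
  L5 → {L8,L9}
  L6 → {L9}
  L7 → {L9}
  L8 → {L9}
  L9 → ∅

DF(L6) = ["L9"]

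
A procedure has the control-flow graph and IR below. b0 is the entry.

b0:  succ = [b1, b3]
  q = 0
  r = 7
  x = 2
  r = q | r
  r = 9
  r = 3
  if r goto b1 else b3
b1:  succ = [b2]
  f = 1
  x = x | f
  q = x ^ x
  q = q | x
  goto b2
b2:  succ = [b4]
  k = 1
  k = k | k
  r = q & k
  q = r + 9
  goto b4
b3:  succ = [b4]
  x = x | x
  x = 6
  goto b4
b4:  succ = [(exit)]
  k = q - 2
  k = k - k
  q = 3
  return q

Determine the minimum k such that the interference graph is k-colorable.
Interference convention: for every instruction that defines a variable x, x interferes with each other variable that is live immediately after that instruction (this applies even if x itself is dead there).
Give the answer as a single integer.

Per-block:
  b0: def={q,r,x} ue=∅
  b1: def={f,q,x} ue={x}
  b2: def={k,q,r} ue={q}
  b3: def={x} ue={x}
  b4: def={k,q} ue={q}

Liveness:
  live b0: ∅→{q,x}
  live b1: {x}→{q}
  live b2: {q}→{q}
  live b3: {q,x}→{q}
  live b4: {q}→∅

Interference:
  f↔{x}
  k↔{q}
  q↔{k,r,x}
  r↔{q,x}
  x↔{f,q,r}

Colouring:
  clique {q,r,x} ⇒ need ≥ 3
  3-colouring: R0={f,q}  R1={k,x}  R2={r}
  χ = 3

Answer: 3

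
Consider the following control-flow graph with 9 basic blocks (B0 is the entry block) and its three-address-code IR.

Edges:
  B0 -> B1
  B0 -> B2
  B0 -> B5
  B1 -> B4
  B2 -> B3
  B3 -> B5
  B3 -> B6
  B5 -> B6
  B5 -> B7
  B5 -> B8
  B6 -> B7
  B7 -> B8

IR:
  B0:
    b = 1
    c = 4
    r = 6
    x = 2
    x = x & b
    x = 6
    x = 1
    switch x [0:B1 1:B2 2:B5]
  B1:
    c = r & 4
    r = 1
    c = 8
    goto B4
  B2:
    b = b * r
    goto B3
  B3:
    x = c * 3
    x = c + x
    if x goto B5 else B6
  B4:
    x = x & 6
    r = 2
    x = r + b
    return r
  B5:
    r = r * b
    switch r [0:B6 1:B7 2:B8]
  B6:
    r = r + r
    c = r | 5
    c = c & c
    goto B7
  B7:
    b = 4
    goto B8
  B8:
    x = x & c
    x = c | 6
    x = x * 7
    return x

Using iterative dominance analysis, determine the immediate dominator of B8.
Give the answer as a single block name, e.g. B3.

Answer: B0

Working:
idom tree: B1←B0 B2←B0 B3←B2 B4←B1 B5←B0 B6←B0 B7←B0 B8←B0
Join-block Dom:
  B5: preds {B0,B3}: {B0} ∩ {B0,B2,B3} = {B0}; idom=B0
  B6: preds {B3,B5}: {B0,B2,B3} ∩ {B0,B5} = {B0}; idom=B0
  B7: preds {B5,B6}: {B0,B5} ∩ {B0,B6} = {B0}; idom=B0
  B8: preds {B5,B7}: {B0,B5} ∩ {B0,B7} = {B0}; idom=B0

idom(B8) = B0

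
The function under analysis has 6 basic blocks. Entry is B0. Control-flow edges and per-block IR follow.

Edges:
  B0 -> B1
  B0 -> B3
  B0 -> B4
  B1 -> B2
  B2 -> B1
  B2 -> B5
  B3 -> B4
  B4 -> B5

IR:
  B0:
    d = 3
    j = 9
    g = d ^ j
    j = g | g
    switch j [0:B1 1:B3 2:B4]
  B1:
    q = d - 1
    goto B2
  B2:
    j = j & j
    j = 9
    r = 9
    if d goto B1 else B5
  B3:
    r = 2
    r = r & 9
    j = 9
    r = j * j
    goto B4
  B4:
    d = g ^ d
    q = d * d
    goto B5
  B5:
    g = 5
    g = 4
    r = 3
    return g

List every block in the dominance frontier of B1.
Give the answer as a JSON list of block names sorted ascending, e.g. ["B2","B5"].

idom tree: B1←B0 B2←B1 B3←B0 B4←B0 B5←B0
Join-block Dom:
  B1: preds {B0,B2}: {B0} ∩ {B0,B1,B2} = {B0}; idom=B0
  B4: preds {B0,B3}: {B0} ∩ {B0,B3} = {B0}; idom=B0
  B5: preds {B2,B4}: {B0,B1,B2} ∩ {B0,B4} = {B0}; idom=B0

Frontier:
  B1←B0: walk · to B0
  B1←B2: walk B2→B1 to B0
  B4←B0: walk · to B0
  B4←B3: walk B3 to B0
  B5←B2: walk B2→B1 to B0
  B5←B4: walk B4 to B0
  B0 → ∅
  B1 → {B1,B5}
  B2 → {B1,B5}
  B3 → {B4}
  B4 → {B5}
  B5 → ∅

DF(B1) = ["B1", "B5"]

Answer: ["B1", "B5"]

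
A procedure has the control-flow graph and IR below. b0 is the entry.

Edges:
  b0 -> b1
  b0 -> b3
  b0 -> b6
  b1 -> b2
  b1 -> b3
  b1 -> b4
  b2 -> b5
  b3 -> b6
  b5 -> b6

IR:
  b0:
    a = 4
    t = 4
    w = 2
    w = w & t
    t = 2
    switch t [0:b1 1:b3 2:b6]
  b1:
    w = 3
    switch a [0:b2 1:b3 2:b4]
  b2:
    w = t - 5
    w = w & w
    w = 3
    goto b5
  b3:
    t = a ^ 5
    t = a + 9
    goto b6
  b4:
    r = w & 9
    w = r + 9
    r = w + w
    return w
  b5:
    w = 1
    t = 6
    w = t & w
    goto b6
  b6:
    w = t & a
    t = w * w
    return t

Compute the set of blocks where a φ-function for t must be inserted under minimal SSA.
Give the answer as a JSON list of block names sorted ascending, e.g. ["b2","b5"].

Answer: ["b6"]

Derivation:
idom tree: b1←b0 b2←b1 b3←b0 b4←b1 b5←b2 b6←b0
Dom at joins:
  b3: preds {b0,b1}: {b0} ∩ {b0,b1} = {b0}; idom=b0
  b6: preds {b0,b3,b5}: {b0} ∩ {b0,b3} ∩ {b0,b1,b2,b5} = {b0}; idom=b0

DF walk-up:
  join b3 pred b0: · stop@b0
  join b3 pred b1: b1 stop@b0
  join b6 pred b0: · stop@b0
  join b6 pred b3: b3 stop@b0
  join b6 pred b5: b5→b2→b1 stop@b0
  b0: DF=∅
  b1: DF={b3,b6}
  b2: DF={b6}
  b3: DF={b6}
  b4: DF=∅
  b5: DF={b6}
  b6: DF=∅

φ for t: defs {b0,b3,b5,b6}
  DF⁺ = {b6}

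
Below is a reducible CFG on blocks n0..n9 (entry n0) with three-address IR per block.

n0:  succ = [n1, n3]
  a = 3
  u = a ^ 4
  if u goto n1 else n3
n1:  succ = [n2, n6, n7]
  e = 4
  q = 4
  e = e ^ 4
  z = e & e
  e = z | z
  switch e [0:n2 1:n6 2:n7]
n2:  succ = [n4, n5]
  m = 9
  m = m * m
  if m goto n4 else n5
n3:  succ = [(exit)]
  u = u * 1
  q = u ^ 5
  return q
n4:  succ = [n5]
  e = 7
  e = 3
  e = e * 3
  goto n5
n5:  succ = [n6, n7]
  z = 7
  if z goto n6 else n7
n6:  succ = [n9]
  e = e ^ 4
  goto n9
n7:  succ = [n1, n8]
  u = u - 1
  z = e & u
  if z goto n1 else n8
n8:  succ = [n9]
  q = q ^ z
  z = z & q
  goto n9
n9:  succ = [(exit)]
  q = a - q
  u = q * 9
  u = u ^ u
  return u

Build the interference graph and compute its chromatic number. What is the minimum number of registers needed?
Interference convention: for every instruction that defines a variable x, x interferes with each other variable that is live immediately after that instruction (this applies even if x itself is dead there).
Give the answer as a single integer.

Per-block:
  n0: {a,u} / ∅
  n1: {e,q,z} / ∅
  n2: {m} / ∅
  n3: {q,u} / {u}
  n4: {e} / ∅
  n5: {z} / ∅
  n6: {e} / {e}
  n7: {u,z} / {e,u}
  n8: {q,z} / {q,z}
  n9: {q,u} / {a,q}

Liveness:
  n0: in=∅ out={a,u}
  n1: in={a,u} out={a,e,q,u}
  n2: in={a,e,q,u} out={a,e,q,u}
  n3: in={u} out=∅
  n4: in={a,q,u} out={a,e,q,u}
  n5: in={a,e,q,u} out={a,e,q,u}
  n6: in={a,e,q} out={a,q}
  n7: in={a,e,q,u} out={a,q,u,z}
  n8: in={a,q,z} out={a,q}
  n9: in={a,q} out=∅

Interfere edges:
  a↔{e,m,q,u,z}
  e↔{a,m,q,u,z}
  m↔{a,e,q,u}
  q↔{a,e,m,u,z}
  u↔{a,e,m,q,z}
  z↔{a,e,q,u}

Colouring:
  clique {a,e,m,q,u} ⇒ need ≥ 5
  5-colouring: R0={a}  R1={e}  R2={q}  R3={u}  R4={m,z}
  χ = 5

Answer: 5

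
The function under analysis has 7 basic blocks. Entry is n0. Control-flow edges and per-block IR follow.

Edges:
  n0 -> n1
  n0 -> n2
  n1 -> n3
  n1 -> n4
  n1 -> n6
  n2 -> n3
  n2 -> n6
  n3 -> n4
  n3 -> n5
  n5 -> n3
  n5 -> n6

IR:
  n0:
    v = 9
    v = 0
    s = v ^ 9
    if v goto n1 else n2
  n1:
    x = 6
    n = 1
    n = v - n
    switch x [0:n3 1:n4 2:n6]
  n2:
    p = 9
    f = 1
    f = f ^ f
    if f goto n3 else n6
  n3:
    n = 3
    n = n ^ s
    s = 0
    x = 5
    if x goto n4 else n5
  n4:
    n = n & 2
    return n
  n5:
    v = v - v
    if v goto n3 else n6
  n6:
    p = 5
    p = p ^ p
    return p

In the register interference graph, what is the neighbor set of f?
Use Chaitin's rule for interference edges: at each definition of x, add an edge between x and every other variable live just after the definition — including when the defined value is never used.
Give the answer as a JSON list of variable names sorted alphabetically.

Answer: ["s", "v"]

Analysis:
Per-block:
  n0: {s,v} / ∅
  n1: {n,x} / {v}
  n2: {f,p} / ∅
  n3: {n,s,x} / {s}
  n4: {n} / {n}
  n5: {v} / {v}
  n6: {p} / ∅

Live sets:
  live n0: ∅→{s,v}
  live n1: {s,v}→{n,s,v}
  live n2: {s,v}→{s,v}
  live n3: {s,v}→{n,s,v}
  live n4: {n}→∅
  live n5: {s,v}→{s,v}
  live n6: ∅→∅

Conflict graph:
  f — {s,v}
  n — {s,v,x}
  p — {s,v}
  s — {f,n,p,v,x}
  v — {f,n,p,s,x}
  x — {n,s,v}

N(f) = ["s", "v"]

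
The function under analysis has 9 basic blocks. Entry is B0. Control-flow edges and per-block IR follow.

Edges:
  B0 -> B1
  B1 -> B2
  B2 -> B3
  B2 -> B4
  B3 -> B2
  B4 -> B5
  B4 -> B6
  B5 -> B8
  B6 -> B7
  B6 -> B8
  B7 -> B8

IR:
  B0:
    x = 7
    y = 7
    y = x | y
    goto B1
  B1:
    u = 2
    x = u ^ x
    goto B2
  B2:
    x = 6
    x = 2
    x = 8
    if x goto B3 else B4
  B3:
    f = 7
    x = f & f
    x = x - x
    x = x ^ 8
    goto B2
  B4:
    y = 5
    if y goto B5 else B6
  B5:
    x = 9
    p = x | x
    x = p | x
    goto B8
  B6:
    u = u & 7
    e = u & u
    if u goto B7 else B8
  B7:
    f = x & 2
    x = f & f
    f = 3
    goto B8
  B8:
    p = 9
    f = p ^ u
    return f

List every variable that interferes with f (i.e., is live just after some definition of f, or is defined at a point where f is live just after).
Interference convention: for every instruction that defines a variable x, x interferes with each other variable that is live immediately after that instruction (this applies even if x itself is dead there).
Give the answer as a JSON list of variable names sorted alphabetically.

Answer: ["u"]

Derivation:
def/use:
  B0: def={x,y} ue=∅
  B1: def={u,x} ue={x}
  B2: def={x} ue=∅
  B3: def={f,x} ue=∅
  B4: def={y} ue=∅
  B5: def={p,x} ue=∅
  B6: def={e,u} ue={u}
  B7: def={f,x} ue={x}
  B8: def={f,p} ue={u}

Liveness:
  live B0: ∅→{x}
  live B1: {x}→{u}
  live B2: {u}→{u,x}
  live B3: {u}→{u}
  live B4: {u,x}→{u,x}
  live B5: {u}→{u}
  live B6: {u,x}→{u,x}
  live B7: {u,x}→{u}
  live B8: {u}→∅

Conflict graph:
  e↔{u,x}
  f↔{u}
  p↔{u,x}
  u↔{e,f,p,x,y}
  x↔{e,p,u,y}
  y↔{u,x}

N(f) = ["u"]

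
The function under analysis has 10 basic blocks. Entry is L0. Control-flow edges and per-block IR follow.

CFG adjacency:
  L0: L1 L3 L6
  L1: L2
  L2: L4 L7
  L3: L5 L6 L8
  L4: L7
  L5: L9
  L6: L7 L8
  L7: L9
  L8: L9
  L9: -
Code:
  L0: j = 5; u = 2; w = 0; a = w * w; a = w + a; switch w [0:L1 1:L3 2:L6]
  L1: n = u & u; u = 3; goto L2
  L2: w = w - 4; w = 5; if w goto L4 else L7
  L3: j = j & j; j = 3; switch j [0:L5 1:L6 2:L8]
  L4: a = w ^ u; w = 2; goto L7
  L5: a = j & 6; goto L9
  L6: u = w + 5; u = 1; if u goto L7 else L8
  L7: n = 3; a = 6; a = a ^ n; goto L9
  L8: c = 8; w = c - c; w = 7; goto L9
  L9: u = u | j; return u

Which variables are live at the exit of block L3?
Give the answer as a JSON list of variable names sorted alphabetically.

def/use:
  L0: def={a,j,u,w} ue=∅
  L1: def={n,u} ue={u}
  L2: def={w} ue={w}
  L3: def={j} ue={j}
  L4: def={a,w} ue={u,w}
  L5: def={a} ue={j}
  L6: def={u} ue={w}
  L7: def={a,n} ue=∅
  L8: def={c,w} ue=∅
  L9: def={u} ue={j,u}

Backward fixpoint:
  L0: in=∅ out={j,u,w}
  L1: in={j,u,w} out={j,u,w}
  L2: in={j,u,w} out={j,u,w}
  L3: in={j,u,w} out={j,u,w}
  L4: in={j,u,w} out={j,u}
  L5: in={j,u} out={j,u}
  L6: in={j,w} out={j,u}
  L7: in={j,u} out={j,u}
  L8: in={j,u} out={j,u}
  L9: in={j,u} out=∅

live-out(L3) = ["j", "u", "w"]

Answer: ["j", "u", "w"]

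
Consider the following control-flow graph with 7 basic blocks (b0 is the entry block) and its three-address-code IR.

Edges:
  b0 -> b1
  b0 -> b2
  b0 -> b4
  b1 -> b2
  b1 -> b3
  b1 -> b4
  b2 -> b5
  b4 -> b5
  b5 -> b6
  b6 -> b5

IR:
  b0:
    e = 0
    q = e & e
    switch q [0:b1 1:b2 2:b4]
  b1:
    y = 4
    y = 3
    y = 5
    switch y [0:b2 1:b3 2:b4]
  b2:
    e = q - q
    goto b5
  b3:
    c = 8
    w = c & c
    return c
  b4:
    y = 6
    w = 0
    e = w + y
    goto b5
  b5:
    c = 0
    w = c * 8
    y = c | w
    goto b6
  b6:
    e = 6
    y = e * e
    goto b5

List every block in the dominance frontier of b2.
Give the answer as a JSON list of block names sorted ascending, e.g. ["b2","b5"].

Answer: ["b5"]

Derivation:
idom tree: b1←b0 b2←b0 b3←b1 b4←b0 b5←b0 b6←b5
Dom∩ at merges:
  b2: preds {b0,b1}: {b0} ∩ {b0,b1} = {b0}; idom=b0
  b4: preds {b0,b1}: {b0} ∩ {b0,b1} = {b0}; idom=b0
  b5: preds {b2,b4,b6}: {b0,b2} ∩ {b0,b4} ∩ {b0,b5,b6} = {b0}; idom=b0

Frontier:
  join b2 pred b0: · stop@b0
  join b2 pred b1: b1 stop@b0
  join b4 pred b0: · stop@b0
  join b4 pred b1: b1 stop@b0
  join b5 pred b2: b2 stop@b0
  join b5 pred b4: b4 stop@b0
  join b5 pred b6: b6→b5 stop@b0
  DF(b0)=∅
  DF(b1)={b2,b4}
  DF(b2)={b5}
  DF(b3)=∅
  DF(b4)={b5}
  DF(b5)={b5}
  DF(b6)={b5}

DF(b2) = ["b5"]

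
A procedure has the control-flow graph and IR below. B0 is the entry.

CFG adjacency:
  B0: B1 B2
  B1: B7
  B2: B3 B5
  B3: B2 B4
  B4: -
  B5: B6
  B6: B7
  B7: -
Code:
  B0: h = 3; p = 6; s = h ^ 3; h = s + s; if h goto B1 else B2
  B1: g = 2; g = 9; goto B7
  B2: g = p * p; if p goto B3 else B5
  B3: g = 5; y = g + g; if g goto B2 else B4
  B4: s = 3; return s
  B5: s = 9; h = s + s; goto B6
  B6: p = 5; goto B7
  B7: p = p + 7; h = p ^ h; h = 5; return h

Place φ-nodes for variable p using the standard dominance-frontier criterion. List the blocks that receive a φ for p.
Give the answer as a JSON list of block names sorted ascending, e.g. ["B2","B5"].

Answer: ["B7"]

Derivation:
idom tree: B1←B0 B2←B0 B3←B2 B4←B3 B5←B2 B6←B5 B7←B0
Join-block Dom:
  B2: preds {B0,B3}: {B0} ∩ {B0,B2,B3} = {B0}; idom=B0
  B7: preds {B1,B6}: {B0,B1} ∩ {B0,B2,B5,B6} = {B0}; idom=B0

Frontier:
  B2←B0: walk · to B0
  B2←B3: walk B3→B2 to B0
  B7←B1: walk B1 to B0
  B7←B6: walk B6→B5→B2 to B0
  B0 → ∅
  B1 → {B7}
  B2 → {B2,B7}
  B3 → {B2}
  B4 → ∅
  B5 → {B7}
  B6 → {B7}
  B7 → ∅

φ for p: defs {B0,B6,B7}
  DF⁺ = {B7}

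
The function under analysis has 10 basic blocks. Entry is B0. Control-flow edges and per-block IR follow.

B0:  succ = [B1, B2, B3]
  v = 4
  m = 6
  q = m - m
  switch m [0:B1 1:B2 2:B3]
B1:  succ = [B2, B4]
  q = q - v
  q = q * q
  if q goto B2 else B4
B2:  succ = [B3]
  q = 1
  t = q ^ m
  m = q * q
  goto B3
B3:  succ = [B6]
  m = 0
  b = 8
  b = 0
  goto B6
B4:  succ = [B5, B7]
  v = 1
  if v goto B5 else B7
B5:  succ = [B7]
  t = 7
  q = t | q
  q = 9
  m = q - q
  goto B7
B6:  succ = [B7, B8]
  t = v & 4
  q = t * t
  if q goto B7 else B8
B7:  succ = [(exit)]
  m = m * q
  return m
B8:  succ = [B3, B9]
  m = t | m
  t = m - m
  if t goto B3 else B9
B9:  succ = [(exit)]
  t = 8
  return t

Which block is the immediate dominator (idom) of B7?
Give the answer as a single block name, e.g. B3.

idom tree: B1←B0 B2←B0 B3←B0 B4←B1 B5←B4 B6←B3 B7←B0 B8←B6 B9←B8
Dom at joins:
  B2: preds {B0,B1}: {B0} ∩ {B0,B1} = {B0}; idom=B0
  B3: preds {B0,B2,B8}: {B0} ∩ {B0,B2} ∩ {B0,B3,B6,B8} = {B0}; idom=B0
  B7: preds {B4,B5,B6}: {B0,B1,B4} ∩ {B0,B1,B4,B5} ∩ {B0,B3,B6} = {B0}; idom=B0

idom(B7) = B0

Answer: B0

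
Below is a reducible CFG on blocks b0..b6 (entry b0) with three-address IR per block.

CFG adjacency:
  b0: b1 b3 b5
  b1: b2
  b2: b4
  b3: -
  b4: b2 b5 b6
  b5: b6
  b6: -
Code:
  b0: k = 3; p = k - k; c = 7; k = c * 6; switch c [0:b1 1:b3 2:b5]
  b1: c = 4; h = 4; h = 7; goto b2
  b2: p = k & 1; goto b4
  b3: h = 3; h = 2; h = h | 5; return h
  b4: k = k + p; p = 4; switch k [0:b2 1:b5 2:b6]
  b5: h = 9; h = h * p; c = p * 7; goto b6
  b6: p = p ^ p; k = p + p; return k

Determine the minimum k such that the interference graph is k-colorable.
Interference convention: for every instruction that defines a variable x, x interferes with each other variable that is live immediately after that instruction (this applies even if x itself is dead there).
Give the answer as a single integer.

Answer: 3

Working:
def/use:
  b0: def={c,k,p} ue=∅
  b1: def={c,h} ue=∅
  b2: def={p} ue={k}
  b3: def={h} ue=∅
  b4: def={k,p} ue={k,p}
  b5: def={c,h} ue={p}
  b6: def={k,p} ue={p}

Live sets:
  live b0: ∅→{k,p}
  live b1: {k}→{k}
  live b2: {k}→{k,p}
  live b3: ∅→∅
  live b4: {k,p}→{k,p}
  live b5: {p}→{p}
  live b6: {p}→∅

Conflict graph:
  c↔{k,p}
  h↔{k,p}
  k↔{c,h,p}
  p↔{c,h,k}

Registers:
  lower bound: {c,k,p} mutually conflict ⇒ χ ≥ 3
  assign c→c2 h→c2 k→c0 p→c1 — no edge inside a register ⇒ χ ≤ 3
  χ = 3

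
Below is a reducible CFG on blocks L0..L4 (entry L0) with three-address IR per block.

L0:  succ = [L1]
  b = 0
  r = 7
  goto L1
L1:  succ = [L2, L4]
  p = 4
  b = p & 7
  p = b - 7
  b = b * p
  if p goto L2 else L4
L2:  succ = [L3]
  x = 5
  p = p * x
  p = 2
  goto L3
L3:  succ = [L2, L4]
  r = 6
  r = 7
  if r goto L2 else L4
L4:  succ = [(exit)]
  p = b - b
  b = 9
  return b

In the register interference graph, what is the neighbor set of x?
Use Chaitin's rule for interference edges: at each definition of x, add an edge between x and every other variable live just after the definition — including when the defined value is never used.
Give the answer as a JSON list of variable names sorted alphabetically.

def/use:
  L0: {b,r} / ∅
  L1: {b,p} / ∅
  L2: {p,x} / {p}
  L3: {r} / ∅
  L4: {b,p} / {b}

Liveness:
  L0 li=∅ lo=∅
  L1 li=∅ lo={b,p}
  L2 li={b,p} lo={b,p}
  L3 li={b,p} lo={b,p}
  L4 li={b} lo=∅

Conflict graph:
  b — {p,r,x}
  p — {b,r,x}
  r — {b,p}
  x — {b,p}

N(x) = ["b", "p"]

Answer: ["b", "p"]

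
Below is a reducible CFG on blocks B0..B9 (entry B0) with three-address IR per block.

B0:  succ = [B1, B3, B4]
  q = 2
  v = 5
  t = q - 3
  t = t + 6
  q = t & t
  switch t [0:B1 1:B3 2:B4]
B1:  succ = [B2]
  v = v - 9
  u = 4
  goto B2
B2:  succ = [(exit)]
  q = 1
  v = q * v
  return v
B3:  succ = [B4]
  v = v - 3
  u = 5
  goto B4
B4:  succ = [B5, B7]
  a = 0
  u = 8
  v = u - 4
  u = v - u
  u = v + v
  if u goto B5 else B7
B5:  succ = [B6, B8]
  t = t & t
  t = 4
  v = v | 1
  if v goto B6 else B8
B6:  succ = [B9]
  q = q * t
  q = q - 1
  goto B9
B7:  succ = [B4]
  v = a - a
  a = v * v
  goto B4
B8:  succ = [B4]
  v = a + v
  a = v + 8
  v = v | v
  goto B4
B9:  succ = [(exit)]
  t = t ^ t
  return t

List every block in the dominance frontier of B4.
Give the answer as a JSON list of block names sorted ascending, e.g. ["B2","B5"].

Answer: ["B4"]

Working:
idom tree: B1←B0 B2←B1 B3←B0 B4←B0 B5←B4 B6←B5 B7←B4 B8←B5 B9←B6
Join-block Dom:
  B4: preds {B0,B3,B7,B8}: {B0} ∩ {B0,B3} ∩ {B0,B4,B7} ∩ {B0,B4,B5,B8} = {B0}; idom=B0

DF walk-up:
  join B4 pred B0: · stop@B0
  join B4 pred B3: B3 stop@B0
  join B4 pred B7: B7→B4 stop@B0
  join B4 pred B8: B8→B5→B4 stop@B0
  DF(B0)=∅
  DF(B1)=∅
  DF(B2)=∅
  DF(B3)={B4}
  DF(B4)={B4}
  DF(B5)={B4}
  DF(B6)=∅
  DF(B7)={B4}
  DF(B8)={B4}
  DF(B9)=∅

DF(B4) = ["B4"]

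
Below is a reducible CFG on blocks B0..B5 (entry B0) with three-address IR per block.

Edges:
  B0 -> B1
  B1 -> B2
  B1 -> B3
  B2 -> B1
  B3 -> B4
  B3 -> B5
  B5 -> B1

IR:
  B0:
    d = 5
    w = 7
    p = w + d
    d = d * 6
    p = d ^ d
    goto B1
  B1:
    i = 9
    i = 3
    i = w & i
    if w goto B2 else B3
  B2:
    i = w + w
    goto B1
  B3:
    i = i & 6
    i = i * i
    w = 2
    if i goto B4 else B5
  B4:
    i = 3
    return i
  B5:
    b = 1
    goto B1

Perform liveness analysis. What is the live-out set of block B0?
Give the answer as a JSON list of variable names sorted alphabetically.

Answer: ["w"]

Analysis:
def/use:
  B0: def={d,p,w} ue=∅
  B1: def={i} ue={w}
  B2: def={i} ue={w}
  B3: def={i,w} ue={i}
  B4: def={i} ue=∅
  B5: def={b} ue=∅

Live sets:
  B0: in=∅ out={w}
  B1: in={w} out={i,w}
  B2: in={w} out={w}
  B3: in={i} out={w}
  B4: in=∅ out=∅
  B5: in={w} out={w}

live-out(B0) = ["w"]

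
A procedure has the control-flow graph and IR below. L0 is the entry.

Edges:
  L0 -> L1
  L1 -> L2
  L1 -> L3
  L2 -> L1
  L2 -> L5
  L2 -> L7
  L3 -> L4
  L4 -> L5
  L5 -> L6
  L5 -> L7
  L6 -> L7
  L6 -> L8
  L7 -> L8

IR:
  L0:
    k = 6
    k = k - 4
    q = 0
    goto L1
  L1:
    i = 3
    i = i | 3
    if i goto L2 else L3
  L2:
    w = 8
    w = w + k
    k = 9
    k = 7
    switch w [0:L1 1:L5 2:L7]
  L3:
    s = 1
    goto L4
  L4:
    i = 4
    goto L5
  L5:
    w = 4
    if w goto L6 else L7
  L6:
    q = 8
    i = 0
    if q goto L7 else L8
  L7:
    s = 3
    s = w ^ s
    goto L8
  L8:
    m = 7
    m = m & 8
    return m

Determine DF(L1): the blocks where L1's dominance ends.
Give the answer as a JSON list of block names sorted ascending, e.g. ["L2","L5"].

idom tree: L1←L0 L2←L1 L3←L1 L4←L3 L5←L1 L6←L5 L7←L1 L8←L1
Dom at joins:
  L1: preds {L0,L2}: {L0} ∩ {L0,L1,L2} = {L0}; idom=L0
  L5: preds {L2,L4}: {L0,L1,L2} ∩ {L0,L1,L3,L4} = {L0,L1}; idom=L1
  L7: preds {L2,L5,L6}: {L0,L1,L2} ∩ {L0,L1,L5} ∩ {L0,L1,L5,L6} = {L0,L1}; idom=L1
  L8: preds {L6,L7}: {L0,L1,L5,L6} ∩ {L0,L1,L7} = {L0,L1}; idom=L1

Frontier:
  L1←L0: walk · to L0
  L1←L2: walk L2→L1 to L0
  L5←L2: walk L2 to L1
  L5←L4: walk L4→L3 to L1
  L7←L2: walk L2 to L1
  L7←L5: walk L5 to L1
  L7←L6: walk L6→L5 to L1
  L8←L6: walk L6→L5 to L1
  L8←L7: walk L7 to L1
  L0: DF=∅
  L1: DF={L1}
  L2: DF={L1,L5,L7}
  L3: DF={L5}
  L4: DF={L5}
  L5: DF={L7,L8}
  L6: DF={L7,L8}
  L7: DF={L8}
  L8: DF=∅

DF(L1) = ["L1"]

Answer: ["L1"]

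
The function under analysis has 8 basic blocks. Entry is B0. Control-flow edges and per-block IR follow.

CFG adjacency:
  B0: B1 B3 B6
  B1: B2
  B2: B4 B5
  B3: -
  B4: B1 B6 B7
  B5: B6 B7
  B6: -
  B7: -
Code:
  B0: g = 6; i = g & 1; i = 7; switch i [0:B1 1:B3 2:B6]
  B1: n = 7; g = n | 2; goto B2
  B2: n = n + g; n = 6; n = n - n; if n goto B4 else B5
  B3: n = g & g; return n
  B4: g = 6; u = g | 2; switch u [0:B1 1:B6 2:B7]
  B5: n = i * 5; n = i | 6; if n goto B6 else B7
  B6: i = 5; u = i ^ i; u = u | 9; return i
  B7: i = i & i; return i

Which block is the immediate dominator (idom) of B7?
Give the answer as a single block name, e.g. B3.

Answer: B2

Working:
idom tree: B1←B0 B2←B1 B3←B0 B4←B2 B5←B2 B6←B0 B7←B2
Dom∩ at merges:
  B1: preds {B0,B4}: {B0} ∩ {B0,B1,B2,B4} = {B0}; idom=B0
  B6: preds {B0,B4,B5}: {B0} ∩ {B0,B1,B2,B4} ∩ {B0,B1,B2,B5} = {B0}; idom=B0
  B7: preds {B4,B5}: {B0,B1,B2,B4} ∩ {B0,B1,B2,B5} = {B0,B1,B2}; idom=B2

idom(B7) = B2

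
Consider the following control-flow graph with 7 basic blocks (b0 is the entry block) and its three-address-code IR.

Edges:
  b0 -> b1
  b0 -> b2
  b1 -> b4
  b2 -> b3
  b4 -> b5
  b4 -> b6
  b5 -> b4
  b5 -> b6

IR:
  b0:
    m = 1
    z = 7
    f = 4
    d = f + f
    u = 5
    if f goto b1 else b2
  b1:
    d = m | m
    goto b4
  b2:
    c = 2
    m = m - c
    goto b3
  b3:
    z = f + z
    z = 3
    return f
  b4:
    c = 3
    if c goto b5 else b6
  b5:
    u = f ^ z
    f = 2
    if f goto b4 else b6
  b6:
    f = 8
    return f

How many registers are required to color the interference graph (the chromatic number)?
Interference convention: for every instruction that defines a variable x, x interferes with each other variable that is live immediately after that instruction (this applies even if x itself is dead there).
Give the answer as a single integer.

def/use:
  b0 def {d,f,m,u,z} use ∅
  b1 def {d} use {m}
  b2 def {c,m} use {m}
  b3 def {z} use {f,z}
  b4 def {c} use ∅
  b5 def {f,u} use {f,z}
  b6 def {f} use ∅

Liveness:
  b0: in=∅ out={f,m,z}
  b1: in={f,m,z} out={f,z}
  b2: in={f,m,z} out={f,z}
  b3: in={f,z} out=∅
  b4: in={f,z} out={f,z}
  b5: in={f,z} out={f,z}
  b6: in=∅ out=∅

Interfere edges:
  c — {f,m,z}
  d — {f,m,z}
  f — {c,d,m,u,z}
  m — {c,d,f,u,z}
  u — {f,m,z}
  z — {c,d,f,m,u}

Chromatic number:
  clique {c,f,m,z} ⇒ need ≥ 4
  assign c→r3 d→r3 f→r0 m→r1 u→r3 z→r2 — no edge inside a register ⇒ χ ≤ 4
  χ = 4

Answer: 4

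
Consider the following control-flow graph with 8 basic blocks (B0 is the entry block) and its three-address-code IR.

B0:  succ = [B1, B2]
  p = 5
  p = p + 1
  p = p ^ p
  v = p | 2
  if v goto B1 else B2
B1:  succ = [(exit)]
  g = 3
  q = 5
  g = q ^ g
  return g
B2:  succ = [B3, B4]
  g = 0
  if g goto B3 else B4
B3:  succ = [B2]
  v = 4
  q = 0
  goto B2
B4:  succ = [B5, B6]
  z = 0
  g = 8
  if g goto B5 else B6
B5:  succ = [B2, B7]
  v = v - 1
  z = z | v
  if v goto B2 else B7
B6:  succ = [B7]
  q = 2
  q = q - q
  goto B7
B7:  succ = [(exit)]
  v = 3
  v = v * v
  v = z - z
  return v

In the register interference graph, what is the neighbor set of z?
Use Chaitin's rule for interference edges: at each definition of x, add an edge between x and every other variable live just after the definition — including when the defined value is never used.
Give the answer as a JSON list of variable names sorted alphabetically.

Answer: ["g", "q", "v"]

Derivation:
Per-block:
  B0 def {p,v} use ∅
  B1 def {g,q} use ∅
  B2 def {g} use ∅
  B3 def {q,v} use ∅
  B4 def {g,z} use ∅
  B5 def {v,z} use {v,z}
  B6 def {q} use ∅
  B7 def {v} use {z}

Backward fixpoint:
  B0 li=∅ lo={v}
  B1 li=∅ lo=∅
  B2 li={v} lo={v}
  B3 li=∅ lo={v}
  B4 li={v} lo={v,z}
  B5 li={v,z} lo={v,z}
  B6 li={z} lo={z}
  B7 li={z} lo=∅

Interfere edges:
  g: {q,v,z}
  p: ∅
  q: {g,v,z}
  v: {g,q,z}
  z: {g,q,v}

N(z) = ["g", "q", "v"]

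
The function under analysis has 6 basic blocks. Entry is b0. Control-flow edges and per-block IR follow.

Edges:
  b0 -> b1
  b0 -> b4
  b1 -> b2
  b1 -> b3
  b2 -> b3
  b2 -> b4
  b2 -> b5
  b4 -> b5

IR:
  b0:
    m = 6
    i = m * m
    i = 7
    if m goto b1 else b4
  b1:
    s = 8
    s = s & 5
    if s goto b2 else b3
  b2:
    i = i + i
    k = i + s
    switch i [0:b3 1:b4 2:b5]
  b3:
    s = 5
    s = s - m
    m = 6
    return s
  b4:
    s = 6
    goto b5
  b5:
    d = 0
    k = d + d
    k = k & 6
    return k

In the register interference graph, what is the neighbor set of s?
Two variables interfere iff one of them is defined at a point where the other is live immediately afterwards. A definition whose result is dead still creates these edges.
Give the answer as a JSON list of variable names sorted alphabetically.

Answer: ["i", "m"]

Working:
Per-block:
  b0: {i,m} / ∅
  b1: {s} / ∅
  b2: {i,k} / {i,s}
  b3: {m,s} / {m}
  b4: {s} / ∅
  b5: {d,k} / ∅

Backward fixpoint:
  live b0: ∅→{i,m}
  live b1: {i,m}→{i,m,s}
  live b2: {i,m,s}→{m}
  live b3: {m}→∅
  live b4: ∅→∅
  live b5: ∅→∅

Interference:
  d: ∅
  i: {k,m,s}
  k: {i,m}
  m: {i,k,s}
  s: {i,m}

N(s) = ["i", "m"]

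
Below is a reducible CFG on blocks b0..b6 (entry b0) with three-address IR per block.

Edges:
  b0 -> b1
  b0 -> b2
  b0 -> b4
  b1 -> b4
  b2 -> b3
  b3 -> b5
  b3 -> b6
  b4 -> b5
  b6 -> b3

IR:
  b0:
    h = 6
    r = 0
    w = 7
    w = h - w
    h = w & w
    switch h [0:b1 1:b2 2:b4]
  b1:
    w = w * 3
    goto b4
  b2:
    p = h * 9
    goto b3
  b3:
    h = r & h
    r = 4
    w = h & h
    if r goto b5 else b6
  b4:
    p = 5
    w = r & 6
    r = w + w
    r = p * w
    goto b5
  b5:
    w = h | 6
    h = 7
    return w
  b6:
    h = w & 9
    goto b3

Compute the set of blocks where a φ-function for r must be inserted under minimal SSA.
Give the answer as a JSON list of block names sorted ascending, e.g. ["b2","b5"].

idom tree: b1←b0 b2←b0 b3←b2 b4←b0 b5←b0 b6←b3
Dom at joins:
  b3: preds {b2,b6}: {b0,b2} ∩ {b0,b2,b3,b6} = {b0,b2}; idom=b2
  b4: preds {b0,b1}: {b0} ∩ {b0,b1} = {b0}; idom=b0
  b5: preds {b3,b4}: {b0,b2,b3} ∩ {b0,b4} = {b0}; idom=b0

DF derivation:
  join b3 pred b2: · stop@b2
  join b3 pred b6: b6→b3 stop@b2
  join b4 pred b0: · stop@b0
  join b4 pred b1: b1 stop@b0
  join b5 pred b3: b3→b2 stop@b0
  join b5 pred b4: b4 stop@b0
  DF(b0)=∅
  DF(b1)={b4}
  DF(b2)={b5}
  DF(b3)={b3,b5}
  DF(b4)={b5}
  DF(b5)=∅
  DF(b6)={b3}

φ for r: defs {b0,b3,b4}
  DF⁺ = {b3,b5}

Answer: ["b3", "b5"]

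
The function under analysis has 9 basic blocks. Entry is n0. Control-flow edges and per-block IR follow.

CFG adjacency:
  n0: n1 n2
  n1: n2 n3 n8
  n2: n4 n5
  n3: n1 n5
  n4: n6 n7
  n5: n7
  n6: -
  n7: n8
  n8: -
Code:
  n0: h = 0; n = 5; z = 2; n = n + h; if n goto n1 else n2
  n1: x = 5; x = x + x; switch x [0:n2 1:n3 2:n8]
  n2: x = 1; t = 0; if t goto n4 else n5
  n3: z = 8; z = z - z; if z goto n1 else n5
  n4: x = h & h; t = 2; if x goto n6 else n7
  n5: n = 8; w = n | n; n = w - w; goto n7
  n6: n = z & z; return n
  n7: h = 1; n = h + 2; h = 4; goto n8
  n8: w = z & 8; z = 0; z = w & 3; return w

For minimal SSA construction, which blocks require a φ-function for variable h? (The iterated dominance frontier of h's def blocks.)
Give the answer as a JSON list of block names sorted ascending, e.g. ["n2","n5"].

idom tree: n1←n0 n2←n0 n3←n1 n4←n2 n5←n0 n6←n4 n7←n0 n8←n0
Dom at joins:
  n1: preds {n0,n3}: {n0} ∩ {n0,n1,n3} = {n0}; idom=n0
  n2: preds {n0,n1}: {n0} ∩ {n0,n1} = {n0}; idom=n0
  n5: preds {n2,n3}: {n0,n2} ∩ {n0,n1,n3} = {n0}; idom=n0
  n7: preds {n4,n5}: {n0,n2,n4} ∩ {n0,n5} = {n0}; idom=n0
  n8: preds {n1,n7}: {n0,n1} ∩ {n0,n7} = {n0}; idom=n0

DF walk-up:
  join n1 pred n0: · stop@n0
  join n1 pred n3: n3→n1 stop@n0
  join n2 pred n0: · stop@n0
  join n2 pred n1: n1 stop@n0
  join n5 pred n2: n2 stop@n0
  join n5 pred n3: n3→n1 stop@n0
  join n7 pred n4: n4→n2 stop@n0
  join n7 pred n5: n5 stop@n0
  join n8 pred n1: n1 stop@n0
  join n8 pred n7: n7 stop@n0
  n0 → ∅
  n1 → {n1,n2,n5,n8}
  n2 → {n5,n7}
  n3 → {n1,n5}
  n4 → {n7}
  n5 → {n7}
  n6 → ∅
  n7 → {n8}
  n8 → ∅

φ for h: defs {n0,n7}
  DF⁺ = {n8}

Answer: ["n8"]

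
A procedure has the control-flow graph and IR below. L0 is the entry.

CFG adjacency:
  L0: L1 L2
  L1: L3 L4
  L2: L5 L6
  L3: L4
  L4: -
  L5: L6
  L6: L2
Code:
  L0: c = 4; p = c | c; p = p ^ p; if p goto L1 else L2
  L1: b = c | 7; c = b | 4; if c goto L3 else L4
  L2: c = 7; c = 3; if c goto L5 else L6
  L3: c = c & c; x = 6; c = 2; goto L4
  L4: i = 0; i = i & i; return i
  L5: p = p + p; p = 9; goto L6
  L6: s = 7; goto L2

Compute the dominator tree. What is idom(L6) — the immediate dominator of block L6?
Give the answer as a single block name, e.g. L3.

idom tree: L1←L0 L2←L0 L3←L1 L4←L1 L5←L2 L6←L2
Join-block Dom:
  L2: preds {L0,L6}: {L0} ∩ {L0,L2,L6} = {L0}; idom=L0
  L4: preds {L1,L3}: {L0,L1} ∩ {L0,L1,L3} = {L0,L1}; idom=L1
  L6: preds {L2,L5}: {L0,L2} ∩ {L0,L2,L5} = {L0,L2}; idom=L2

idom(L6) = L2

Answer: L2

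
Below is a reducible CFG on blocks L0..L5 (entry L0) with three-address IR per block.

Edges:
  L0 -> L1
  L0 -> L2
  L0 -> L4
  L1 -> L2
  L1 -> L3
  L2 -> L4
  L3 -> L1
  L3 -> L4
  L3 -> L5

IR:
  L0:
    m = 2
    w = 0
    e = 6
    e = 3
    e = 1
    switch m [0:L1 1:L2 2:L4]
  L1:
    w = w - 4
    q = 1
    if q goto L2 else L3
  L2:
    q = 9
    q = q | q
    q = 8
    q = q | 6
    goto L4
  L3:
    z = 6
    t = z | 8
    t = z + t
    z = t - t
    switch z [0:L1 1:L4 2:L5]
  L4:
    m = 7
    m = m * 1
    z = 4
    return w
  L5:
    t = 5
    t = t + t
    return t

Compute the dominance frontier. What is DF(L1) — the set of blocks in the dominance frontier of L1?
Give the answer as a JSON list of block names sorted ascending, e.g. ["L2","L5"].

Answer: ["L1", "L2", "L4"]

Derivation:
idom tree: L1←L0 L2←L0 L3←L1 L4←L0 L5←L3
Dom at joins:
  L1: preds {L0,L3}: {L0} ∩ {L0,L1,L3} = {L0}; idom=L0
  L2: preds {L0,L1}: {L0} ∩ {L0,L1} = {L0}; idom=L0
  L4: preds {L0,L2,L3}: {L0} ∩ {L0,L2} ∩ {L0,L1,L3} = {L0}; idom=L0

Frontier:
  join L1 pred L0: · stop@L0
  join L1 pred L3: L3→L1 stop@L0
  join L2 pred L0: · stop@L0
  join L2 pred L1: L1 stop@L0
  join L4 pred L0: · stop@L0
  join L4 pred L2: L2 stop@L0
  join L4 pred L3: L3→L1 stop@L0
  L0: DF=∅
  L1: DF={L1,L2,L4}
  L2: DF={L4}
  L3: DF={L1,L4}
  L4: DF=∅
  L5: DF=∅

DF(L1) = ["L1", "L2", "L4"]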